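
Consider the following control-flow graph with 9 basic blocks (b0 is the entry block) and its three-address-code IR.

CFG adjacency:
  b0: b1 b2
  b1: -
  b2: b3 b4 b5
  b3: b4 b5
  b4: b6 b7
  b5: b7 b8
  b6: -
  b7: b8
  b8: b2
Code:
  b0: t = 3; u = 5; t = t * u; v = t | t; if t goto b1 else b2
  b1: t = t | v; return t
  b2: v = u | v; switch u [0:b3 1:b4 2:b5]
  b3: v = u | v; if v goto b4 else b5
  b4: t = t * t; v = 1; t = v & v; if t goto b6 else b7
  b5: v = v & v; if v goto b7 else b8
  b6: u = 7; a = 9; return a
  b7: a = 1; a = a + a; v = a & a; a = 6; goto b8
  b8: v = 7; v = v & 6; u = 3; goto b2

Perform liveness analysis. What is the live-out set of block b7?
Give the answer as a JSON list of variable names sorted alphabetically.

Answer: ["t"]

Derivation:
def/use:
  b0: def={t,u,v} ue=∅
  b1: def={t} ue={t,v}
  b2: def={v} ue={u,v}
  b3: def={v} ue={u,v}
  b4: def={t,v} ue={t}
  b5: def={v} ue={v}
  b6: def={a,u} ue=∅
  b7: def={a,v} ue=∅
  b8: def={u,v} ue=∅

Live sets:
  live b0: ∅→{t,u,v}
  live b1: {t,v}→∅
  live b2: {t,u,v}→{t,u,v}
  live b3: {t,u,v}→{t,v}
  live b4: {t}→{t}
  live b5: {t,v}→{t}
  live b6: ∅→∅
  live b7: {t}→{t}
  live b8: {t}→{t,u,v}

live-out(b7) = ["t"]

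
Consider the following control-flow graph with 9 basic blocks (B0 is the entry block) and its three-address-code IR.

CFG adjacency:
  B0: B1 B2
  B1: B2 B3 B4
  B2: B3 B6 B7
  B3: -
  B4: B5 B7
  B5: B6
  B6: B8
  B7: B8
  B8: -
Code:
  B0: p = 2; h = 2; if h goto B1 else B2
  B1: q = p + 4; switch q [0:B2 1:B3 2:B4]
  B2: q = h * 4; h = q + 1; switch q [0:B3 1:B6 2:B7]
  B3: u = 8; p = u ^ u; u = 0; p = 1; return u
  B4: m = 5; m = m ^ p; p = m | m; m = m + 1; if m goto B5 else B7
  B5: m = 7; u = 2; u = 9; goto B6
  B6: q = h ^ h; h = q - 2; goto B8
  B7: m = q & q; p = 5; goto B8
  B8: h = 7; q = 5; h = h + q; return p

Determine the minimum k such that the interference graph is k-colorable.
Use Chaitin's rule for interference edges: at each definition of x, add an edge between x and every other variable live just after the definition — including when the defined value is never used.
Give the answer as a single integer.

Answer: 4

Derivation:
Block summaries:
  B0: {h,p} / ∅
  B1: {q} / {p}
  B2: {h,q} / {h}
  B3: {p,u} / ∅
  B4: {m,p} / {p}
  B5: {m,u} / ∅
  B6: {h,q} / {h}
  B7: {m,p} / {q}
  B8: {h,q} / {p}

Backward fixpoint:
  live B0: ∅→{h,p}
  live B1: {h,p}→{h,p,q}
  live B2: {h,p}→{h,p,q}
  live B3: ∅→∅
  live B4: {h,p,q}→{h,p,q}
  live B5: {h,p}→{h,p}
  live B6: {h,p}→{p}
  live B7: {q}→{p}
  live B8: {p}→∅

Conflict graph:
  h — {m,p,q,u}
  m — {h,p,q}
  p — {h,m,q,u}
  q — {h,m,p}
  u — {h,p}

Registers:
  lower bound: {h,m,p,q} mutually conflict ⇒ χ ≥ 4
  4-colouring: c0={h}  c1={p}  c2={m,u}  c3={q}
  χ = 4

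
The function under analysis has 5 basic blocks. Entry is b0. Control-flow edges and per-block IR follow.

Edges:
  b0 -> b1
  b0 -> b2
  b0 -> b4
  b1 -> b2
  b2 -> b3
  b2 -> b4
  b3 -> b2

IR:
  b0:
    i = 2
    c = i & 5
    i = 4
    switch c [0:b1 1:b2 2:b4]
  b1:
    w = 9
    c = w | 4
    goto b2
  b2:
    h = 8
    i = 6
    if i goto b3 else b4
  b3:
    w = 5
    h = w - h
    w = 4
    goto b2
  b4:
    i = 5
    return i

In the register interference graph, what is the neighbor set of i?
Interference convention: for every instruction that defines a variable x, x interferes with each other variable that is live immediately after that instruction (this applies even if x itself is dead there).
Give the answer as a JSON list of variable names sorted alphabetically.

def/use:
  b0: {c,i} / ∅
  b1: {c,w} / ∅
  b2: {h,i} / ∅
  b3: {h,w} / {h}
  b4: {i} / ∅

Live sets:
  live b0: ∅→∅
  live b1: ∅→∅
  live b2: ∅→{h}
  live b3: {h}→∅
  live b4: ∅→∅

Interference:
  c: {i}
  h: {i,w}
  i: {c,h}
  w: {h}

N(i) = ["c", "h"]

Answer: ["c", "h"]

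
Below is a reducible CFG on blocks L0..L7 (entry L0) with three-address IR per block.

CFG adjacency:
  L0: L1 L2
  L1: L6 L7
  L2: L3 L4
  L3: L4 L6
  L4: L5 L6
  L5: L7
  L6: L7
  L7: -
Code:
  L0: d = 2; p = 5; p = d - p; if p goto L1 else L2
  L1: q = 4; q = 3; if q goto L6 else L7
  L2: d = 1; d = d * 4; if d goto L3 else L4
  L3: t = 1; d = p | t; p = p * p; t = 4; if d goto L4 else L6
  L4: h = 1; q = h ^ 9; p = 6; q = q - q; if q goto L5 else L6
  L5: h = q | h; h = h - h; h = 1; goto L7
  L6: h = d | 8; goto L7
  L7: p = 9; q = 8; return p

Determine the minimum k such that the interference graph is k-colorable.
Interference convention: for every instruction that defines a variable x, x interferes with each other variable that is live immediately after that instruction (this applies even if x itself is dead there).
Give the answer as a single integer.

Per-block:
  L0: def={d,p} ue=∅
  L1: def={q} ue=∅
  L2: def={d} ue=∅
  L3: def={d,p,t} ue={p}
  L4: def={h,p,q} ue=∅
  L5: def={h} ue={h,q}
  L6: def={h} ue={d}
  L7: def={p,q} ue=∅

Backward fixpoint:
  L0: in=∅ out={d,p}
  L1: in={d} out={d}
  L2: in={p} out={d,p}
  L3: in={p} out={d}
  L4: in={d} out={d,h,q}
  L5: in={h,q} out=∅
  L6: in={d} out=∅
  L7: in=∅ out=∅

Interference:
  d: {h,p,q,t}
  h: {d,p,q}
  p: {d,h,q,t}
  q: {d,h,p}
  t: {d,p}

Chromatic number:
  lower bound: {d,h,p,q} mutually conflict ⇒ χ ≥ 4
  assign d→r0 h→r2 p→r1 q→r3 t→r2 — no edge inside a register ⇒ χ ≤ 4
  χ = 4

Answer: 4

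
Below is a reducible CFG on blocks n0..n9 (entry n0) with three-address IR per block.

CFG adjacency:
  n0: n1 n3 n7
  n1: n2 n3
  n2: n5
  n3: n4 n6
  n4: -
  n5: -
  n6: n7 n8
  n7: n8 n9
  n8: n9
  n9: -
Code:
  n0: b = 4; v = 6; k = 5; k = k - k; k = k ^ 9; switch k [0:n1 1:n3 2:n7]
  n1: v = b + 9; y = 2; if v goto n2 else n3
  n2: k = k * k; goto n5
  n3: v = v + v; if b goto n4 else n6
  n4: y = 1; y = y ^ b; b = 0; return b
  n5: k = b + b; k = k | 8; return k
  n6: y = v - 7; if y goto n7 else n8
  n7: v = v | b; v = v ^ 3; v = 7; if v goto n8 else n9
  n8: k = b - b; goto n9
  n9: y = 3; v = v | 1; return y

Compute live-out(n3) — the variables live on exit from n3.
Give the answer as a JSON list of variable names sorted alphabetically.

Answer: ["b", "v"]

Analysis:
Block summaries:
  n0: def={b,k,v} ue=∅
  n1: def={v,y} ue={b}
  n2: def={k} ue={k}
  n3: def={v} ue={b,v}
  n4: def={b,y} ue={b}
  n5: def={k} ue={b}
  n6: def={y} ue={v}
  n7: def={v} ue={b,v}
  n8: def={k} ue={b}
  n9: def={v,y} ue={v}

Backward fixpoint:
  n0 li=∅ lo={b,k,v}
  n1 li={b,k} lo={b,k,v}
  n2 li={b,k} lo={b}
  n3 li={b,v} lo={b,v}
  n4 li={b} lo=∅
  n5 li={b} lo=∅
  n6 li={b,v} lo={b,v}
  n7 li={b,v} lo={b,v}
  n8 li={b,v} lo={v}
  n9 li={v} lo=∅

live-out(n3) = ["b", "v"]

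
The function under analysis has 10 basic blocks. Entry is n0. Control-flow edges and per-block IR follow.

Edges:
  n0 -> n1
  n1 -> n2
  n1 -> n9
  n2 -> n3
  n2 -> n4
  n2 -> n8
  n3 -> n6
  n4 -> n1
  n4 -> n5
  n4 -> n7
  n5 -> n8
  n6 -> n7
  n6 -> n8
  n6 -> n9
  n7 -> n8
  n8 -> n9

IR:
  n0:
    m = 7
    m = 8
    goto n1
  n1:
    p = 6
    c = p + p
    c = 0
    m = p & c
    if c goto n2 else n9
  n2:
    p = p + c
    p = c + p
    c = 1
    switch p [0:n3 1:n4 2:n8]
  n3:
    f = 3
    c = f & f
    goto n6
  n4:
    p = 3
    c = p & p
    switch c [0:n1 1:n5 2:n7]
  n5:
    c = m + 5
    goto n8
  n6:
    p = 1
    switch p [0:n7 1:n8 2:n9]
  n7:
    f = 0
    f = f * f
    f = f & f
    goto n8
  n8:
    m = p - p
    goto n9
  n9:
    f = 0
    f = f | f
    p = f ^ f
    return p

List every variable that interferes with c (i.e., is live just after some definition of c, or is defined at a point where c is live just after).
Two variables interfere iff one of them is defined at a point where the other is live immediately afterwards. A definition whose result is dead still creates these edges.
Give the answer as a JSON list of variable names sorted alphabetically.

def/use:
  n0 def {m} use ∅
  n1 def {c,m,p} use ∅
  n2 def {c,p} use {c,p}
  n3 def {c,f} use ∅
  n4 def {c,p} use ∅
  n5 def {c} use {m}
  n6 def {p} use ∅
  n7 def {f} use ∅
  n8 def {m} use {p}
  n9 def {f,p} use ∅

Live sets:
  live n0: ∅→∅
  live n1: ∅→{c,m,p}
  live n2: {c,m,p}→{m,p}
  live n3: ∅→∅
  live n4: {m}→{m,p}
  live n5: {m,p}→{p}
  live n6: ∅→{p}
  live n7: {p}→{p}
  live n8: {p}→∅
  live n9: ∅→∅

Interfere edges:
  c↔{m,p}
  f↔{p}
  m↔{c,p}
  p↔{c,f,m}

N(c) = ["m", "p"]

Answer: ["m", "p"]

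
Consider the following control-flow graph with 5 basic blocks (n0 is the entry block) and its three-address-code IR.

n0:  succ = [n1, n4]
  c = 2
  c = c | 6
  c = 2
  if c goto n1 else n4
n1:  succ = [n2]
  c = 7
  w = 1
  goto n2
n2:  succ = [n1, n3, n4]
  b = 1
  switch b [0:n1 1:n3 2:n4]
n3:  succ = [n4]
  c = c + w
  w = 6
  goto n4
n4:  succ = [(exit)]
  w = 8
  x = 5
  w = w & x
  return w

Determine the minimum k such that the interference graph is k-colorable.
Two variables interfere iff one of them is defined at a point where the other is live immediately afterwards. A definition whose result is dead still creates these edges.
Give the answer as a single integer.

def/use:
  n0: def={c} ue=∅
  n1: def={c,w} ue=∅
  n2: def={b} ue=∅
  n3: def={c,w} ue={c,w}
  n4: def={w,x} ue=∅

Live sets:
  n0: in=∅ out=∅
  n1: in=∅ out={c,w}
  n2: in={c,w} out={c,w}
  n3: in={c,w} out=∅
  n4: in=∅ out=∅

Conflict graph:
  b↔{c,w}
  c↔{b,w}
  w↔{b,c,x}
  x↔{w}

Chromatic number:
  clique {b,c,w} ⇒ need ≥ 3
  3-colouring: c0={w}  c1={b,x}  c2={c}
  χ = 3

Answer: 3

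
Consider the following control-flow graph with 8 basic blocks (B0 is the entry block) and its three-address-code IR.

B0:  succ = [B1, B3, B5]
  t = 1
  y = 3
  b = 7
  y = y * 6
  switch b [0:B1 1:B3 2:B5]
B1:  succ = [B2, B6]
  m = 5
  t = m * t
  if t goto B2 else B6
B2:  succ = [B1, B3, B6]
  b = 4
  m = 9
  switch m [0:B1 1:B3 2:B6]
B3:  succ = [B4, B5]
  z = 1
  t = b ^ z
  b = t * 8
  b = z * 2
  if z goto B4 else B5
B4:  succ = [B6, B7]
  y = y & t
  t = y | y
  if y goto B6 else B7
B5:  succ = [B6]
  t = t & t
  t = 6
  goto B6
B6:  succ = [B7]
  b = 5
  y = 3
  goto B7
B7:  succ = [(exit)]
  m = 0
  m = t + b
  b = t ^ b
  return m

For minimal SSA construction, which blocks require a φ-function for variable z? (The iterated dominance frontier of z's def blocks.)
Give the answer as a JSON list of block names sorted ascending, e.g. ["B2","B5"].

Answer: ["B5", "B6", "B7"]

Analysis:
idom tree: B1←B0 B2←B1 B3←B0 B4←B3 B5←B0 B6←B0 B7←B0
Join-block Dom:
  B1: preds {B0,B2}: {B0} ∩ {B0,B1,B2} = {B0}; idom=B0
  B3: preds {B0,B2}: {B0} ∩ {B0,B1,B2} = {B0}; idom=B0
  B5: preds {B0,B3}: {B0} ∩ {B0,B3} = {B0}; idom=B0
  B6: preds {B1,B2,B4,B5}: {B0,B1} ∩ {B0,B1,B2} ∩ {B0,B3,B4} ∩ {B0,B5} = {B0}; idom=B0
  B7: preds {B4,B6}: {B0,B3,B4} ∩ {B0,B6} = {B0}; idom=B0

DF derivation:
  B1←B0: walk · to B0
  B1←B2: walk B2→B1 to B0
  B3←B0: walk · to B0
  B3←B2: walk B2→B1 to B0
  B5←B0: walk · to B0
  B5←B3: walk B3 to B0
  B6←B1: walk B1 to B0
  B6←B2: walk B2→B1 to B0
  B6←B4: walk B4→B3 to B0
  B6←B5: walk B5 to B0
  B7←B4: walk B4→B3 to B0
  B7←B6: walk B6 to B0
  DF(B0)=∅
  DF(B1)={B1,B3,B6}
  DF(B2)={B1,B3,B6}
  DF(B3)={B5,B6,B7}
  DF(B4)={B6,B7}
  DF(B5)={B6}
  DF(B6)={B7}
  DF(B7)=∅

φ for z: defs {B3}
  DF⁺ = {B5,B6,B7}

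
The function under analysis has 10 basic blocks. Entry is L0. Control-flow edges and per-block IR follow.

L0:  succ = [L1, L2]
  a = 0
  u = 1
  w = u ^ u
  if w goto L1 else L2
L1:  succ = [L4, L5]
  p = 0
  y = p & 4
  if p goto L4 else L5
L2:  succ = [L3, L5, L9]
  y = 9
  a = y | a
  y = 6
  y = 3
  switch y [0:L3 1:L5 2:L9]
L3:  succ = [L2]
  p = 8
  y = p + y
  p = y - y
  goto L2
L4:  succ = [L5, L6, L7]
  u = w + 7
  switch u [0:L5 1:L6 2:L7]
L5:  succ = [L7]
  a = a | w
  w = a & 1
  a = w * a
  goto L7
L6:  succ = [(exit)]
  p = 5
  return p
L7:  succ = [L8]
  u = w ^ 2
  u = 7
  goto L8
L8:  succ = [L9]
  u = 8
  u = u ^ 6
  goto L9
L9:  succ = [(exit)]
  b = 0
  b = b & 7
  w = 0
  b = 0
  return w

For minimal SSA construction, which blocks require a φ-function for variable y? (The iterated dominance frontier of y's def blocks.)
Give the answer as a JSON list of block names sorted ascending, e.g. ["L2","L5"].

Answer: ["L2", "L5", "L7", "L9"]

Derivation:
idom tree: L1←L0 L2←L0 L3←L2 L4←L1 L5←L0 L6←L4 L7←L0 L8←L7 L9←L0
Join-block Dom:
  L2: preds {L0,L3}: {L0} ∩ {L0,L2,L3} = {L0}; idom=L0
  L5: preds {L1,L2,L4}: {L0,L1} ∩ {L0,L2} ∩ {L0,L1,L4} = {L0}; idom=L0
  L7: preds {L4,L5}: {L0,L1,L4} ∩ {L0,L5} = {L0}; idom=L0
  L9: preds {L2,L8}: {L0,L2} ∩ {L0,L7,L8} = {L0}; idom=L0

DF walk-up:
  L2←L0: walk · to L0
  L2←L3: walk L3→L2 to L0
  L5←L1: walk L1 to L0
  L5←L2: walk L2 to L0
  L5←L4: walk L4→L1 to L0
  L7←L4: walk L4→L1 to L0
  L7←L5: walk L5 to L0
  L9←L2: walk L2 to L0
  L9←L8: walk L8→L7 to L0
  L0: DF=∅
  L1: DF={L5,L7}
  L2: DF={L2,L5,L9}
  L3: DF={L2}
  L4: DF={L5,L7}
  L5: DF={L7}
  L6: DF=∅
  L7: DF={L9}
  L8: DF={L9}
  L9: DF=∅

φ for y: defs {L1,L2,L3}
  DF⁺ = {L2,L5,L7,L9}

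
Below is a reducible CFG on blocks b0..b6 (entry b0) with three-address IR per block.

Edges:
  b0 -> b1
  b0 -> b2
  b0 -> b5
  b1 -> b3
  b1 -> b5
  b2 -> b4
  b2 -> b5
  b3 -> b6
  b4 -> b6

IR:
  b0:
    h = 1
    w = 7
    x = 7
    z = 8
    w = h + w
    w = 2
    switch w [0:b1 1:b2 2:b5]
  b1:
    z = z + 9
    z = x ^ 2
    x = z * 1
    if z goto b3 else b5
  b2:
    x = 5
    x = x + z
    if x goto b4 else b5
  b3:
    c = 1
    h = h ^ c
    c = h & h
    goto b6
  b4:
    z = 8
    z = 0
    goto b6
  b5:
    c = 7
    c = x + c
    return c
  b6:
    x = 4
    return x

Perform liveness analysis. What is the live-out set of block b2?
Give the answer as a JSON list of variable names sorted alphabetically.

Per-block:
  b0: def={h,w,x,z} ue=∅
  b1: def={x,z} ue={x,z}
  b2: def={x} ue={z}
  b3: def={c,h} ue={h}
  b4: def={z} ue=∅
  b5: def={c} ue={x}
  b6: def={x} ue=∅

Liveness:
  b0 li=∅ lo={h,x,z}
  b1 li={h,x,z} lo={h,x}
  b2 li={z} lo={x}
  b3 li={h} lo=∅
  b4 li=∅ lo=∅
  b5 li={x} lo=∅
  b6 li=∅ lo=∅

live-out(b2) = ["x"]

Answer: ["x"]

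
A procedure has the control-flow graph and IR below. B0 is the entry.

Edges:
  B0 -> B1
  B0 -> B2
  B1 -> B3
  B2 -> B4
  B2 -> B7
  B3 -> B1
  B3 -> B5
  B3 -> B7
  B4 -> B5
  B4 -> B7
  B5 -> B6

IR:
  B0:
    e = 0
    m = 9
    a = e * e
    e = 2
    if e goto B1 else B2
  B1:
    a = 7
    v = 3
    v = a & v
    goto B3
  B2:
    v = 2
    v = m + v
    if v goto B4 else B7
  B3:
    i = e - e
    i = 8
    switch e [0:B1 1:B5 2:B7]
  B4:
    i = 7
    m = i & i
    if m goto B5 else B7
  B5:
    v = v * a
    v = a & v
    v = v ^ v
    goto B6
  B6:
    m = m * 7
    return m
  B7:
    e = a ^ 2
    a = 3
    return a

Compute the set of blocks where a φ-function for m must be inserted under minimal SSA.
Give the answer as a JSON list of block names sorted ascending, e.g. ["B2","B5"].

idom tree: B1←B0 B2←B0 B3←B1 B4←B2 B5←B0 B6←B5 B7←B0
Join-block Dom:
  B1: preds {B0,B3}: {B0} ∩ {B0,B1,B3} = {B0}; idom=B0
  B5: preds {B3,B4}: {B0,B1,B3} ∩ {B0,B2,B4} = {B0}; idom=B0
  B7: preds {B2,B3,B4}: {B0,B2} ∩ {B0,B1,B3} ∩ {B0,B2,B4} = {B0}; idom=B0

DF derivation:
  B1←B0: walk · to B0
  B1←B3: walk B3→B1 to B0
  B5←B3: walk B3→B1 to B0
  B5←B4: walk B4→B2 to B0
  B7←B2: walk B2 to B0
  B7←B3: walk B3→B1 to B0
  B7←B4: walk B4→B2 to B0
  B0: DF=∅
  B1: DF={B1,B5,B7}
  B2: DF={B5,B7}
  B3: DF={B1,B5,B7}
  B4: DF={B5,B7}
  B5: DF=∅
  B6: DF=∅
  B7: DF=∅

φ for m: defs {B0,B4,B6}
  DF⁺ = {B5,B7}

Answer: ["B5", "B7"]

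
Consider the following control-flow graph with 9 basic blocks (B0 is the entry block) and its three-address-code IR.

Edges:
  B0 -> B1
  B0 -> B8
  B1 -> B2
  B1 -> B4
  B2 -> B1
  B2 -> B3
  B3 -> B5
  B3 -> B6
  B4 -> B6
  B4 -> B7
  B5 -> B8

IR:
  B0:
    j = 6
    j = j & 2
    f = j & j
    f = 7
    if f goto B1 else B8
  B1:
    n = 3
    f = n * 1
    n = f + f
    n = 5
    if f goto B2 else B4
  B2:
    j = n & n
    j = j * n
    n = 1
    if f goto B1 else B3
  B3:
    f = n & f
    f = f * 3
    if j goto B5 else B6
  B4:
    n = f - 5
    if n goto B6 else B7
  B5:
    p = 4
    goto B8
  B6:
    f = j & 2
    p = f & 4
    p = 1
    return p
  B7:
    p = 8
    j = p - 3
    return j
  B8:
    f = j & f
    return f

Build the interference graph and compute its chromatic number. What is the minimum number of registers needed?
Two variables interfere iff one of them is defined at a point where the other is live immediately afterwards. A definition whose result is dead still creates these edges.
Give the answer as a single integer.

def/use:
  B0 def {f,j} use ∅
  B1 def {f,n} use ∅
  B2 def {j,n} use {f,n}
  B3 def {f} use {f,j,n}
  B4 def {n} use {f}
  B5 def {p} use ∅
  B6 def {f,p} use {j}
  B7 def {j,p} use ∅
  B8 def {f} use {f,j}

Backward fixpoint:
  B0: in=∅ out={f,j}
  B1: in={j} out={f,j,n}
  B2: in={f,n} out={f,j,n}
  B3: in={f,j,n} out={f,j}
  B4: in={f,j} out={j}
  B5: in={f,j} out={f,j}
  B6: in={j} out=∅
  B7: in=∅ out=∅
  B8: in={f,j} out=∅

Interference:
  f: {j,n,p}
  j: {f,n,p}
  n: {f,j}
  p: {f,j}

Chromatic number:
  clique {f,j,n} ⇒ need ≥ 3
  3-colouring: c0={f}  c1={j}  c2={n,p}
  χ = 3

Answer: 3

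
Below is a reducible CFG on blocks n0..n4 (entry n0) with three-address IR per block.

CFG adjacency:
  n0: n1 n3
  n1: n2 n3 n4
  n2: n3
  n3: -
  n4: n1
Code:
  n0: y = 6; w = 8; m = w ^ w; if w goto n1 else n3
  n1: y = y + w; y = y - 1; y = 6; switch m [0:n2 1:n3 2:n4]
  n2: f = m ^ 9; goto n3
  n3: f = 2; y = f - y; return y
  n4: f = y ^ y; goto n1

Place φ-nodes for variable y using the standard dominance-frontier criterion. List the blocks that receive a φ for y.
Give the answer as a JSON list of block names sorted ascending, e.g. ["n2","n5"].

idom tree: n1←n0 n2←n1 n3←n0 n4←n1
Dom∩ at merges:
  n1: preds {n0,n4}: {n0} ∩ {n0,n1,n4} = {n0}; idom=n0
  n3: preds {n0,n1,n2}: {n0} ∩ {n0,n1} ∩ {n0,n1,n2} = {n0}; idom=n0

DF derivation:
  n1←n0: walk · to n0
  n1←n4: walk n4→n1 to n0
  n3←n0: walk · to n0
  n3←n1: walk n1 to n0
  n3←n2: walk n2→n1 to n0
  DF(n0)=∅
  DF(n1)={n1,n3}
  DF(n2)={n3}
  DF(n3)=∅
  DF(n4)={n1}

φ for y: defs {n0,n1,n3}
  DF⁺ = {n1,n3}

Answer: ["n1", "n3"]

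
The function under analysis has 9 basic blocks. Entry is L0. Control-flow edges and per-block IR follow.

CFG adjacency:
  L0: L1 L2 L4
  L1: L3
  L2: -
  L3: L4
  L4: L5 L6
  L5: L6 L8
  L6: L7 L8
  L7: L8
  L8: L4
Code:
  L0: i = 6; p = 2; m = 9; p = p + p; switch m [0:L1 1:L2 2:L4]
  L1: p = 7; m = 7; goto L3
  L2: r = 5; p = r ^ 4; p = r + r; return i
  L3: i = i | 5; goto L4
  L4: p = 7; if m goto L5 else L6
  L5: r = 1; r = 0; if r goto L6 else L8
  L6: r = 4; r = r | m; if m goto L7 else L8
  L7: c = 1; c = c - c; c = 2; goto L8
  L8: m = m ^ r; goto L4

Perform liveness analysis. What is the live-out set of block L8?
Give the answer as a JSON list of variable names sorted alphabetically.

def/use:
  L0 def {i,m,p} use ∅
  L1 def {m,p} use ∅
  L2 def {p,r} use {i}
  L3 def {i} use {i}
  L4 def {p} use {m}
  L5 def {r} use ∅
  L6 def {r} use {m}
  L7 def {c} use ∅
  L8 def {m} use {m,r}

Backward fixpoint:
  live L0: ∅→{i,m}
  live L1: {i}→{i,m}
  live L2: {i}→∅
  live L3: {i,m}→{m}
  live L4: {m}→{m}
  live L5: {m}→{m,r}
  live L6: {m}→{m,r}
  live L7: {m,r}→{m,r}
  live L8: {m,r}→{m}

live-out(L8) = ["m"]

Answer: ["m"]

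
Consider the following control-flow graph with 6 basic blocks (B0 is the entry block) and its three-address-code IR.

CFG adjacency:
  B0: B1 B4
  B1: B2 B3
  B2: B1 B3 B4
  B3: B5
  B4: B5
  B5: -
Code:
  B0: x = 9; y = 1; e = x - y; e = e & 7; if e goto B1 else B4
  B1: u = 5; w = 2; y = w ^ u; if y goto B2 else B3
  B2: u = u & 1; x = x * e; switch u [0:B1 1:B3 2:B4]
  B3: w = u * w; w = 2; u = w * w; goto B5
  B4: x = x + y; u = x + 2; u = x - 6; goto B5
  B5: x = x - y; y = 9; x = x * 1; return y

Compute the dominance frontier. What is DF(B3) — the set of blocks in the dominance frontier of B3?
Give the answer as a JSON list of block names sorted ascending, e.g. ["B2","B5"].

Answer: ["B5"]

Analysis:
idom tree: B1←B0 B2←B1 B3←B1 B4←B0 B5←B0
Join-block Dom:
  B1: preds {B0,B2}: {B0} ∩ {B0,B1,B2} = {B0}; idom=B0
  B3: preds {B1,B2}: {B0,B1} ∩ {B0,B1,B2} = {B0,B1}; idom=B1
  B4: preds {B0,B2}: {B0} ∩ {B0,B1,B2} = {B0}; idom=B0
  B5: preds {B3,B4}: {B0,B1,B3} ∩ {B0,B4} = {B0}; idom=B0

DF walk-up:
  B1←B0: walk · to B0
  B1←B2: walk B2→B1 to B0
  B3←B1: walk · to B1
  B3←B2: walk B2 to B1
  B4←B0: walk · to B0
  B4←B2: walk B2→B1 to B0
  B5←B3: walk B3→B1 to B0
  B5←B4: walk B4 to B0
  B0 → ∅
  B1 → {B1,B4,B5}
  B2 → {B1,B3,B4}
  B3 → {B5}
  B4 → {B5}
  B5 → ∅

DF(B3) = ["B5"]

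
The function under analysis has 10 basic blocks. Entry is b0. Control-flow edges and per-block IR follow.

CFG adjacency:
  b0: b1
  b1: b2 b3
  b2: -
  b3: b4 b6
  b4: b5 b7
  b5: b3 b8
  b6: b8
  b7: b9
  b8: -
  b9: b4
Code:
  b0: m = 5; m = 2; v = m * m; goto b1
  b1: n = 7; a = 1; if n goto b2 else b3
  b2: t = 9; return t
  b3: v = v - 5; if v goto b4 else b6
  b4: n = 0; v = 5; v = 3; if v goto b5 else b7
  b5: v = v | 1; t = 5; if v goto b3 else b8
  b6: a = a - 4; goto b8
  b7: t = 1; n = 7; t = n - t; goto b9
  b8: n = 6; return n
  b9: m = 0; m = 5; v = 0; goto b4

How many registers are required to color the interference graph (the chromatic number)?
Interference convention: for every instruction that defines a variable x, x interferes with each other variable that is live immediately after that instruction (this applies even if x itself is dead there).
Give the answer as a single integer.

Answer: 4

Analysis:
Per-block:
  b0 def {m,v} use ∅
  b1 def {a,n} use ∅
  b2 def {t} use ∅
  b3 def {v} use {v}
  b4 def {n,v} use ∅
  b5 def {t,v} use {v}
  b6 def {a} use {a}
  b7 def {n,t} use ∅
  b8 def {n} use ∅
  b9 def {m,v} use ∅

Live sets:
  b0 li=∅ lo={v}
  b1 li={v} lo={a,v}
  b2 li=∅ lo=∅
  b3 li={a,v} lo={a}
  b4 li={a} lo={a,v}
  b5 li={a,v} lo={a,v}
  b6 li={a} lo=∅
  b7 li={a} lo={a}
  b8 li=∅ lo=∅
  b9 li={a} lo={a}

Interfere edges:
  a — {m,n,t,v}
  m — {a}
  n — {a,t,v}
  t — {a,n,v}
  v — {a,n,t}

Chromatic number:
  lower bound: {a,n,t,v} mutually conflict ⇒ χ ≥ 4
  4-colouring: c0={a}  c1={m,n}  c2={t}  c3={v}
  χ = 4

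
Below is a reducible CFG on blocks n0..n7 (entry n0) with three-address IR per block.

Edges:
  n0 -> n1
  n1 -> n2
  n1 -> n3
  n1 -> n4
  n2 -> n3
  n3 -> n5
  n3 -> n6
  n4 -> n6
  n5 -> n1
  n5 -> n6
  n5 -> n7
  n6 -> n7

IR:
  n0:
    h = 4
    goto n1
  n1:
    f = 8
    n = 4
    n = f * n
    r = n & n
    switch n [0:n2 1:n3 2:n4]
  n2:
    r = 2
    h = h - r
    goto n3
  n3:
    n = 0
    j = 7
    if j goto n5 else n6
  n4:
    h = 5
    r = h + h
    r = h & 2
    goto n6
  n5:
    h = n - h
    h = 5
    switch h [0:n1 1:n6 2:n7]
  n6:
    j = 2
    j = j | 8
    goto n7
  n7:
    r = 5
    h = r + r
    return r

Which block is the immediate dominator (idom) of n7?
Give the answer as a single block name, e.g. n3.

idom tree: n1←n0 n2←n1 n3←n1 n4←n1 n5←n3 n6←n1 n7←n1
Join-block Dom:
  n1: preds {n0,n5}: {n0} ∩ {n0,n1,n3,n5} = {n0}; idom=n0
  n3: preds {n1,n2}: {n0,n1} ∩ {n0,n1,n2} = {n0,n1}; idom=n1
  n6: preds {n3,n4,n5}: {n0,n1,n3} ∩ {n0,n1,n4} ∩ {n0,n1,n3,n5} = {n0,n1}; idom=n1
  n7: preds {n5,n6}: {n0,n1,n3,n5} ∩ {n0,n1,n6} = {n0,n1}; idom=n1

idom(n7) = n1

Answer: n1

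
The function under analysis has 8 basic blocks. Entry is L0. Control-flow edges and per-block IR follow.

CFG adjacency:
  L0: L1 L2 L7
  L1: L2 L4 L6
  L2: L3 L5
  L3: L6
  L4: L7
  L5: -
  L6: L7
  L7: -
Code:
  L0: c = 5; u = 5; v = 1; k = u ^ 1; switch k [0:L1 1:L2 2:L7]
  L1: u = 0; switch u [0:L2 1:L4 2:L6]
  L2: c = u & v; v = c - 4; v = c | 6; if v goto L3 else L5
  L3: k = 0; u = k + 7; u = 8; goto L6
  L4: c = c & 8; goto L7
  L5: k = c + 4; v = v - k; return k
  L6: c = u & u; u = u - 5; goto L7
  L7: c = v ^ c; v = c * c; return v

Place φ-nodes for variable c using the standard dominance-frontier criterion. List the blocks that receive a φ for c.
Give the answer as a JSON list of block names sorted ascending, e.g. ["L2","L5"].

Answer: ["L6", "L7"]

Derivation:
idom tree: L1←L0 L2←L0 L3←L2 L4←L1 L5←L2 L6←L0 L7←L0
Join-block Dom:
  L2: preds {L0,L1}: {L0} ∩ {L0,L1} = {L0}; idom=L0
  L6: preds {L1,L3}: {L0,L1} ∩ {L0,L2,L3} = {L0}; idom=L0
  L7: preds {L0,L4,L6}: {L0} ∩ {L0,L1,L4} ∩ {L0,L6} = {L0}; idom=L0

DF walk-up:
  join L2 pred L0: · stop@L0
  join L2 pred L1: L1 stop@L0
  join L6 pred L1: L1 stop@L0
  join L6 pred L3: L3→L2 stop@L0
  join L7 pred L0: · stop@L0
  join L7 pred L4: L4→L1 stop@L0
  join L7 pred L6: L6 stop@L0
  L0: DF=∅
  L1: DF={L2,L6,L7}
  L2: DF={L6}
  L3: DF={L6}
  L4: DF={L7}
  L5: DF=∅
  L6: DF={L7}
  L7: DF=∅

φ for c: defs {L0,L2,L4,L6,L7}
  DF⁺ = {L6,L7}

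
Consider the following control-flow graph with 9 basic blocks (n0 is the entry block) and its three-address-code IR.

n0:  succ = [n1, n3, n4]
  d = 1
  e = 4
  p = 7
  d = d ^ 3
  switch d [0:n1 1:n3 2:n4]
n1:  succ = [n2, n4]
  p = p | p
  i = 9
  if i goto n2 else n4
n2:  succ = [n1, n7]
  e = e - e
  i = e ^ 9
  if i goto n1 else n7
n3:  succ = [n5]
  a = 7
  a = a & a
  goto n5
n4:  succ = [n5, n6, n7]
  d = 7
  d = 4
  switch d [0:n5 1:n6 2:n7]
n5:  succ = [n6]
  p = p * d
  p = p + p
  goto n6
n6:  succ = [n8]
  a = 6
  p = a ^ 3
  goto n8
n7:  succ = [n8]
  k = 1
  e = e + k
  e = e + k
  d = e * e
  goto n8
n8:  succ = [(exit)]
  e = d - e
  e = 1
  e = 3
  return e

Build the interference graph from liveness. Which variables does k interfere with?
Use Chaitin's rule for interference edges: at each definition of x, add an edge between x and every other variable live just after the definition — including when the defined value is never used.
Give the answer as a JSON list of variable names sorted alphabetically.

Per-block:
  n0: def={d,e,p} ue=∅
  n1: def={i,p} ue={p}
  n2: def={e,i} ue={e}
  n3: def={a} ue=∅
  n4: def={d} ue=∅
  n5: def={p} ue={d,p}
  n6: def={a,p} ue=∅
  n7: def={d,e,k} ue={e}
  n8: def={e} ue={d,e}

Backward fixpoint:
  n0 li=∅ lo={d,e,p}
  n1 li={e,p} lo={e,p}
  n2 li={e,p} lo={e,p}
  n3 li={d,e,p} lo={d,e,p}
  n4 li={e,p} lo={d,e,p}
  n5 li={d,e,p} lo={d,e}
  n6 li={d,e} lo={d,e}
  n7 li={e} lo={d,e}
  n8 li={d,e} lo=∅

Interference:
  a↔{d,e,p}
  d↔{a,e,p}
  e↔{a,d,i,k,p}
  i↔{e,p}
  k↔{e}
  p↔{a,d,e,i}

N(k) = ["e"]

Answer: ["e"]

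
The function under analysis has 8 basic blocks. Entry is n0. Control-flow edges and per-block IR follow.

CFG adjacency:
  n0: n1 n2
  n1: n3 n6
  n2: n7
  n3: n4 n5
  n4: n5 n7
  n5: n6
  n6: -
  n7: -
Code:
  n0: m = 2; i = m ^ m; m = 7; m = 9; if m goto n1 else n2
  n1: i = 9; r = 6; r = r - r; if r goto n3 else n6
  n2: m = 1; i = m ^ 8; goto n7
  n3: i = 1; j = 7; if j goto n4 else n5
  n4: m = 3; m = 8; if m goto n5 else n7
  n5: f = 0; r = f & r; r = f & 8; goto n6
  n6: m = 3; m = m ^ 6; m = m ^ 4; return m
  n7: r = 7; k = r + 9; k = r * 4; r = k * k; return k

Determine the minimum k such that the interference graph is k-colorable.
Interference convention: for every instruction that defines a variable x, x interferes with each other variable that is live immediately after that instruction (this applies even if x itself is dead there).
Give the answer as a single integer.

Per-block:
  n0: def={i,m} ue=∅
  n1: def={i,r} ue=∅
  n2: def={i,m} ue=∅
  n3: def={i,j} ue=∅
  n4: def={m} ue=∅
  n5: def={f,r} ue={r}
  n6: def={m} ue=∅
  n7: def={k,r} ue=∅

Liveness:
  live n0: ∅→∅
  live n1: ∅→{r}
  live n2: ∅→∅
  live n3: {r}→{r}
  live n4: {r}→{r}
  live n5: {r}→∅
  live n6: ∅→∅
  live n7: ∅→∅

Conflict graph:
  f: {r}
  i: {r}
  j: {r}
  k: {r}
  m: {r}
  r: {f,i,j,k,m}

Chromatic number:
  lower bound: {f,r} mutually conflict ⇒ χ ≥ 2
  2-colouring: R0={r}  R1={f,i,j,k,m}
  χ = 2

Answer: 2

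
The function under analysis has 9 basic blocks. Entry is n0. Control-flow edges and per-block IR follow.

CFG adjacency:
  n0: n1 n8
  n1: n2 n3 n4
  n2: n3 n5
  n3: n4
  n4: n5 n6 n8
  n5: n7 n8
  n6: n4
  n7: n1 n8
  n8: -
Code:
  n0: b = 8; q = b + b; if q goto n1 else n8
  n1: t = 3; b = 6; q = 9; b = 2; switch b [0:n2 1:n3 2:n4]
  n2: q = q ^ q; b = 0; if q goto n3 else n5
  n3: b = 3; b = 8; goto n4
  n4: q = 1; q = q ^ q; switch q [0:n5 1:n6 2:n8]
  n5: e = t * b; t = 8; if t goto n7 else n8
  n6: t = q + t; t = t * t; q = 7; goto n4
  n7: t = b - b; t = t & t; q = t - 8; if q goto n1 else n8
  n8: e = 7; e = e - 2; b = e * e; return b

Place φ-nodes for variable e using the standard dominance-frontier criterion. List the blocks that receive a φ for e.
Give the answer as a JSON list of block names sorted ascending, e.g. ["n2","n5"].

idom tree: n1←n0 n2←n1 n3←n1 n4←n1 n5←n1 n6←n4 n7←n5 n8←n0
Dom∩ at merges:
  n1: preds {n0,n7}: {n0} ∩ {n0,n1,n5,n7} = {n0}; idom=n0
  n3: preds {n1,n2}: {n0,n1} ∩ {n0,n1,n2} = {n0,n1}; idom=n1
  n4: preds {n1,n3,n6}: {n0,n1} ∩ {n0,n1,n3} ∩ {n0,n1,n4,n6} = {n0,n1}; idom=n1
  n5: preds {n2,n4}: {n0,n1,n2} ∩ {n0,n1,n4} = {n0,n1}; idom=n1
  n8: preds {n0,n4,n5,n7}: {n0} ∩ {n0,n1,n4} ∩ {n0,n1,n5} ∩ {n0,n1,n5,n7} = {n0}; idom=n0

DF walk-up:
  join n1 pred n0: · stop@n0
  join n1 pred n7: n7→n5→n1 stop@n0
  join n3 pred n1: · stop@n1
  join n3 pred n2: n2 stop@n1
  join n4 pred n1: · stop@n1
  join n4 pred n3: n3 stop@n1
  join n4 pred n6: n6→n4 stop@n1
  join n5 pred n2: n2 stop@n1
  join n5 pred n4: n4 stop@n1
  join n8 pred n0: · stop@n0
  join n8 pred n4: n4→n1 stop@n0
  join n8 pred n5: n5→n1 stop@n0
  join n8 pred n7: n7→n5→n1 stop@n0
  n0: DF=∅
  n1: DF={n1,n8}
  n2: DF={n3,n5}
  n3: DF={n4}
  n4: DF={n4,n5,n8}
  n5: DF={n1,n8}
  n6: DF={n4}
  n7: DF={n1,n8}
  n8: DF=∅

φ for e: defs {n5,n8}
  DF⁺ = {n1,n8}

Answer: ["n1", "n8"]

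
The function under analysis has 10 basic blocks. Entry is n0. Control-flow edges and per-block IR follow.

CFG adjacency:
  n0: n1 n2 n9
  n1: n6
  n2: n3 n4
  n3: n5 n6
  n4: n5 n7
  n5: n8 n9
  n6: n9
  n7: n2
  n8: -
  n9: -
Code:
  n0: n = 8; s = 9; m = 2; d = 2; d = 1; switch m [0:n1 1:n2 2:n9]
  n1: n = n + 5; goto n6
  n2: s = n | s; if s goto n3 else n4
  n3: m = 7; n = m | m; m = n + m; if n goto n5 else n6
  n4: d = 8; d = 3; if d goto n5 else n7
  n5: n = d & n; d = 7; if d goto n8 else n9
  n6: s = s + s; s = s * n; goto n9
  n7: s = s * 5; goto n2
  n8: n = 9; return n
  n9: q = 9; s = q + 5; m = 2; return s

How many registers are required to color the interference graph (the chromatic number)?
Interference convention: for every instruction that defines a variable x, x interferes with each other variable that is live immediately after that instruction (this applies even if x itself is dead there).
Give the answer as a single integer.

Per-block:
  n0 def {d,m,n,s} use ∅
  n1 def {n} use {n}
  n2 def {s} use {n,s}
  n3 def {m,n} use ∅
  n4 def {d} use ∅
  n5 def {d,n} use {d,n}
  n6 def {s} use {n,s}
  n7 def {s} use {s}
  n8 def {n} use ∅
  n9 def {m,q,s} use ∅

Live sets:
  live n0: ∅→{d,n,s}
  live n1: {n,s}→{n,s}
  live n2: {d,n,s}→{d,n,s}
  live n3: {d,s}→{d,n,s}
  live n4: {n,s}→{d,n,s}
  live n5: {d,n}→∅
  live n6: {n,s}→∅
  live n7: {d,n,s}→{d,n,s}
  live n8: ∅→∅
  live n9: ∅→∅

Interfere edges:
  d↔{m,n,s}
  m↔{d,n,s}
  n↔{d,m,s}
  q↔∅
  s↔{d,m,n}

Registers:
  {d,m,n,s} pairwise interfere (4-clique) ⇒ χ ≥ 4
  4-colouring: r0={d,q}  r1={m}  r2={n}  r3={s}
  χ = 4

Answer: 4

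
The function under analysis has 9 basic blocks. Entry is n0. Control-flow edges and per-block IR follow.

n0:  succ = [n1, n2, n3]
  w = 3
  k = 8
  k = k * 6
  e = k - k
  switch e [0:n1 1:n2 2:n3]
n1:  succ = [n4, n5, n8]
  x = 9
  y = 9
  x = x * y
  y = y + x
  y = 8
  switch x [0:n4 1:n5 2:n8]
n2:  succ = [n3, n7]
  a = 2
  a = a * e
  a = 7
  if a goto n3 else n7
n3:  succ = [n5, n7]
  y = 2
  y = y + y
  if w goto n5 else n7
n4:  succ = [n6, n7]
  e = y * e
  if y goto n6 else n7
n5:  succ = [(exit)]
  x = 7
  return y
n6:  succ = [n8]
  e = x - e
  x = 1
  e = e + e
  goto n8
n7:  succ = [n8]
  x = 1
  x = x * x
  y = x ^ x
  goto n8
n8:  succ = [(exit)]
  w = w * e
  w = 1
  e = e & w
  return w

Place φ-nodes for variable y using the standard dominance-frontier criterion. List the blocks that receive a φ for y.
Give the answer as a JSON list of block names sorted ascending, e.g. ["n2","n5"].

Answer: ["n5", "n7", "n8"]

Analysis:
idom tree: n1←n0 n2←n0 n3←n0 n4←n1 n5←n0 n6←n4 n7←n0 n8←n0
Join-block Dom:
  n3: preds {n0,n2}: {n0} ∩ {n0,n2} = {n0}; idom=n0
  n5: preds {n1,n3}: {n0,n1} ∩ {n0,n3} = {n0}; idom=n0
  n7: preds {n2,n3,n4}: {n0,n2} ∩ {n0,n3} ∩ {n0,n1,n4} = {n0}; idom=n0
  n8: preds {n1,n6,n7}: {n0,n1} ∩ {n0,n1,n4,n6} ∩ {n0,n7} = {n0}; idom=n0

Frontier:
  join n3 pred n0: · stop@n0
  join n3 pred n2: n2 stop@n0
  join n5 pred n1: n1 stop@n0
  join n5 pred n3: n3 stop@n0
  join n7 pred n2: n2 stop@n0
  join n7 pred n3: n3 stop@n0
  join n7 pred n4: n4→n1 stop@n0
  join n8 pred n1: n1 stop@n0
  join n8 pred n6: n6→n4→n1 stop@n0
  join n8 pred n7: n7 stop@n0
  n0: DF=∅
  n1: DF={n5,n7,n8}
  n2: DF={n3,n7}
  n3: DF={n5,n7}
  n4: DF={n7,n8}
  n5: DF=∅
  n6: DF={n8}
  n7: DF={n8}
  n8: DF=∅

φ for y: defs {n1,n3,n7}
  DF⁺ = {n5,n7,n8}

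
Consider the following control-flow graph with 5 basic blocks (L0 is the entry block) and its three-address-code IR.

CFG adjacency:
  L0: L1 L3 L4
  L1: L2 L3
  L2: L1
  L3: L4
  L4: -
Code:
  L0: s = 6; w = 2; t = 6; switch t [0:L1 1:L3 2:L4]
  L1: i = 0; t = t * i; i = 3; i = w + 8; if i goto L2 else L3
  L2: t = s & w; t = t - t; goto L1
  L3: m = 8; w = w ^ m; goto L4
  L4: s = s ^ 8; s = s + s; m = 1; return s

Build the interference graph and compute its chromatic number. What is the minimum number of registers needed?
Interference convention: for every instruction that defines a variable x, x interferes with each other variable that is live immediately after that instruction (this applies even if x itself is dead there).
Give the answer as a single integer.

Per-block:
  L0: def={s,t,w} ue=∅
  L1: def={i,t} ue={t,w}
  L2: def={t} ue={s,w}
  L3: def={m,w} ue={w}
  L4: def={m,s} ue={s}

Live sets:
  L0 li=∅ lo={s,t,w}
  L1 li={s,t,w} lo={s,w}
  L2 li={s,w} lo={s,t,w}
  L3 li={s,w} lo={s}
  L4 li={s} lo=∅

Interfere edges:
  i↔{s,t,w}
  m↔{s,w}
  s↔{i,m,t,w}
  t↔{i,s,w}
  w↔{i,m,s,t}

Colouring:
  lower bound: {i,s,t,w} mutually conflict ⇒ χ ≥ 4
  assign i→c2 m→c2 s→c0 t→c3 w→c1 — no edge inside a register ⇒ χ ≤ 4
  χ = 4

Answer: 4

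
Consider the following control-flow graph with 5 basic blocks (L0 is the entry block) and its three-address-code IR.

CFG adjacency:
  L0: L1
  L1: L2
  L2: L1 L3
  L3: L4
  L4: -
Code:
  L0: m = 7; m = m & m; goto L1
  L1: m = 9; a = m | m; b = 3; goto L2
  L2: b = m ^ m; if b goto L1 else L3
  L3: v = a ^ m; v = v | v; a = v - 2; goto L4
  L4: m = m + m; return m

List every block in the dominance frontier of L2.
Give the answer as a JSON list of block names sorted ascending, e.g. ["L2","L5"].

Answer: ["L1"]

Working:
idom tree: L1←L0 L2←L1 L3←L2 L4←L3
Join-block Dom:
  L1: preds {L0,L2}: {L0} ∩ {L0,L1,L2} = {L0}; idom=L0

DF walk-up:
  join L1 pred L0: · stop@L0
  join L1 pred L2: L2→L1 stop@L0
  DF(L0)=∅
  DF(L1)={L1}
  DF(L2)={L1}
  DF(L3)=∅
  DF(L4)=∅

DF(L2) = ["L1"]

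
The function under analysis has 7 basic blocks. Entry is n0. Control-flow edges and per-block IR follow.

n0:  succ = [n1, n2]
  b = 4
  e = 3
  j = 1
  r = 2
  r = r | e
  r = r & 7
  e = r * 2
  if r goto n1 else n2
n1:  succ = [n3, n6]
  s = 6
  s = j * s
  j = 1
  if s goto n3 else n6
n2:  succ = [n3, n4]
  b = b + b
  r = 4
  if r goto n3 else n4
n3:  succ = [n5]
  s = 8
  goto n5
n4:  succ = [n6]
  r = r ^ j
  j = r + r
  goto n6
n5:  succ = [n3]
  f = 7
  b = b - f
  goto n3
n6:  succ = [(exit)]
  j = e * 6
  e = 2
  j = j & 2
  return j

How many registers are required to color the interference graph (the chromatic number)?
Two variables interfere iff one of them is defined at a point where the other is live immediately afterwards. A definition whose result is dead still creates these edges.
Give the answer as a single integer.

Answer: 4

Analysis:
Block summaries:
  n0: def={b,e,j,r} ue=∅
  n1: def={j,s} ue={j}
  n2: def={b,r} ue={b}
  n3: def={s} ue=∅
  n4: def={j,r} ue={j,r}
  n5: def={b,f} ue={b}
  n6: def={e,j} ue={e}

Backward fixpoint:
  live n0: ∅→{b,e,j}
  live n1: {b,e,j}→{b,e}
  live n2: {b,e,j}→{b,e,j,r}
  live n3: {b}→{b}
  live n4: {e,j,r}→{e}
  live n5: {b}→{b}
  live n6: {e}→∅

Interference:
  b: {e,f,j,r,s}
  e: {b,j,r,s}
  f: {b}
  j: {b,e,r,s}
  r: {b,e,j}
  s: {b,e,j}

Chromatic number:
  clique {b,e,j,r} ⇒ need ≥ 4
  assign b→r0 e→r1 f→r1 j→r2 r→r3 s→r3 — no edge inside a register ⇒ χ ≤ 4
  χ = 4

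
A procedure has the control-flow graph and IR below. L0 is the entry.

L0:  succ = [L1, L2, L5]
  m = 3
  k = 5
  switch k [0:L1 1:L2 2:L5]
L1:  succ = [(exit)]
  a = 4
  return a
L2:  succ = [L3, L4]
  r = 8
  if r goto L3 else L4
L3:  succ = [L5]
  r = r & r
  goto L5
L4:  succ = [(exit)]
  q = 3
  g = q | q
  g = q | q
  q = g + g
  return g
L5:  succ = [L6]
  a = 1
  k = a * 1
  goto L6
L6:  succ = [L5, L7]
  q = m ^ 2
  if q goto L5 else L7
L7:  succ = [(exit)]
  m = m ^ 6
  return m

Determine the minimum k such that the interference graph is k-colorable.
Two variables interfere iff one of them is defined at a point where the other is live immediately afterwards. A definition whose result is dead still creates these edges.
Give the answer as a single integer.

Per-block:
  L0 def {k,m} use ∅
  L1 def {a} use ∅
  L2 def {r} use ∅
  L3 def {r} use {r}
  L4 def {g,q} use ∅
  L5 def {a,k} use ∅
  L6 def {q} use {m}
  L7 def {m} use {m}

Liveness:
  live L0: ∅→{m}
  live L1: ∅→∅
  live L2: {m}→{m,r}
  live L3: {m,r}→{m}
  live L4: ∅→∅
  live L5: {m}→{m}
  live L6: {m}→{m}
  live L7: {m}→∅

Interference:
  a↔{m}
  g↔{q}
  k↔{m}
  m↔{a,k,q,r}
  q↔{g,m}
  r↔{m}

Registers:
  {a,m} pairwise interfere (2-clique) ⇒ χ ≥ 2
  assign a→r1 g→r0 k→r1 m→r0 q→r1 r→r1 — no edge inside a register ⇒ χ ≤ 2
  χ = 2

Answer: 2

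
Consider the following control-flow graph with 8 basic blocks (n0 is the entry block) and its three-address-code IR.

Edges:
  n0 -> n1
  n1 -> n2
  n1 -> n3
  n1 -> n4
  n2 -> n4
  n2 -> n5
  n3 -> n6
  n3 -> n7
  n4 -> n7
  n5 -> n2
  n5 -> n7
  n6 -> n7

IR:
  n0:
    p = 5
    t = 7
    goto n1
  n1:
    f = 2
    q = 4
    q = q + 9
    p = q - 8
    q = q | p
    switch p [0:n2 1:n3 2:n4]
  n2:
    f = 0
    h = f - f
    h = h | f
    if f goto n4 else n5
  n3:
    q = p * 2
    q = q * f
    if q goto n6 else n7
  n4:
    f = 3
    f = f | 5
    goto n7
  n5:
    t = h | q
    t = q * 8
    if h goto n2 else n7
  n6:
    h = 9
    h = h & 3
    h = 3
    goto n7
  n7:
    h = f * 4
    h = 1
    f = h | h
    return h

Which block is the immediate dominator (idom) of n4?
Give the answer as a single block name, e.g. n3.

idom tree: n1←n0 n2←n1 n3←n1 n4←n1 n5←n2 n6←n3 n7←n1
Dom at joins:
  n2: preds {n1,n5}: {n0,n1} ∩ {n0,n1,n2,n5} = {n0,n1}; idom=n1
  n4: preds {n1,n2}: {n0,n1} ∩ {n0,n1,n2} = {n0,n1}; idom=n1
  n7: preds {n3,n4,n5,n6}: {n0,n1,n3} ∩ {n0,n1,n4} ∩ {n0,n1,n2,n5} ∩ {n0,n1,n3,n6} = {n0,n1}; idom=n1

idom(n4) = n1

Answer: n1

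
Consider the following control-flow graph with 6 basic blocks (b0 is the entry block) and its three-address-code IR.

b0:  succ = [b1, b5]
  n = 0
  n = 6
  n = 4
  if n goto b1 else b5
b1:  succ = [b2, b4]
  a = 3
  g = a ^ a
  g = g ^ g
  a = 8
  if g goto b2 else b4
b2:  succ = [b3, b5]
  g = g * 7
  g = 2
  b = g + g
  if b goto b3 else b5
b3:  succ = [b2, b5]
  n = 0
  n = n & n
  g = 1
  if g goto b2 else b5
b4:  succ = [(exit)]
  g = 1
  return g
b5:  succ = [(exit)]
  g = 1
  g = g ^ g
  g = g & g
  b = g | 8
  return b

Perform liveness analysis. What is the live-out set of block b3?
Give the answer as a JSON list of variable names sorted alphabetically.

Answer: ["g"]

Working:
Per-block:
  b0: {n} / ∅
  b1: {a,g} / ∅
  b2: {b,g} / {g}
  b3: {g,n} / ∅
  b4: {g} / ∅
  b5: {b,g} / ∅

Backward fixpoint:
  b0: in=∅ out=∅
  b1: in=∅ out={g}
  b2: in={g} out=∅
  b3: in=∅ out={g}
  b4: in=∅ out=∅
  b5: in=∅ out=∅

live-out(b3) = ["g"]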